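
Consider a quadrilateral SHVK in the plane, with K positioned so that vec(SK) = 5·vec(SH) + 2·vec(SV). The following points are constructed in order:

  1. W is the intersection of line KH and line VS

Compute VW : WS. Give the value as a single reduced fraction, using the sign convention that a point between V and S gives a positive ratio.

Work in coordinates with S = (0, 0), H = (1, 0), V = (0, 1), K = (5, 2).
1. W is the intersection of line KH and line VS ⇒ W = (0, -1/2)
W = V + t·(S−V) with t = 3/2, so VW:WS = t:(1−t) = 3/2:-1/2

VW:WS = -3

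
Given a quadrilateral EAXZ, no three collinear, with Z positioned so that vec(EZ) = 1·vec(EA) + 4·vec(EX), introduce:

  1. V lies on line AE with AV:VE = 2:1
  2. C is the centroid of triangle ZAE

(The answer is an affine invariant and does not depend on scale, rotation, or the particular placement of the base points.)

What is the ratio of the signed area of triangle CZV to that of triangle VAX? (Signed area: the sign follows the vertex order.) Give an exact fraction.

Set E = (0, 0), A = (1, 0), X = (0, 1), Z = (1, 4); any affine frame gives the same invariant.
1. V lies on line AE with AV:VE = 2:1 ⇒ V = (1/3, 0)
2. C is the centroid of triangle ZAE ⇒ C = (2/3, 4/3)
2·[CZV] = 4/9, 2·[VAX] = 2/3
[CZV]:[VAX] = 4/9:2/3 = 2/3

[CZV]:[VAX] = 2/3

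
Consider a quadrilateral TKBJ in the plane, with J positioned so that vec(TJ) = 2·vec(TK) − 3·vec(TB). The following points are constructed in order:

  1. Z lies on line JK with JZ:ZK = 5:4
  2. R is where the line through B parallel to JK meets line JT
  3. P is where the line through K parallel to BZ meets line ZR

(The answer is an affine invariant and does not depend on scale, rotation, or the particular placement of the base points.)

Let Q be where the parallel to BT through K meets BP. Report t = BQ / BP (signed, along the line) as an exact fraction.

t = 27/53

Work in coordinates with T = (0, 0), K = (1, 0), B = (0, 1), J = (2, -3).
1. Z lies on line JK with JZ:ZK = 5:4 ⇒ Z = (13/9, -4/3)
2. R is where the line through B parallel to JK meets line JT ⇒ R = (2/3, -1)
3. P is where the line through K parallel to BZ meets line ZR ⇒ P = (53/27, -14/9)
through K parallel to BT: direction (0, -1); meets BP at Q = (1, -16/53)
Q = B + t·(P−B) with t = 27/53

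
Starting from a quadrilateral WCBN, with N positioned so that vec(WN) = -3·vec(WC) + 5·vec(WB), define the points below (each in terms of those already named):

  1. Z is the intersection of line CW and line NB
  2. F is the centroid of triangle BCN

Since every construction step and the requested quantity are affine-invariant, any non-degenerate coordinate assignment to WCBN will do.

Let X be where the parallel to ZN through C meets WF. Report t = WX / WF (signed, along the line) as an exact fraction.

t = 6/5

Assign W = (0, 0), C = (1, 0), B = (0, 1), N = (-3, 5) — the answer is frame-independent, so this choice is without loss of generality.
1. Z is the intersection of line CW and line NB ⇒ Z = (3/4, 0)
2. F is the centroid of triangle BCN ⇒ F = (-2/3, 2)
through C parallel to ZN: direction (-15/4, 5); meets WF at X = (-4/5, 12/5)
X = W + t·(F−W) with t = 6/5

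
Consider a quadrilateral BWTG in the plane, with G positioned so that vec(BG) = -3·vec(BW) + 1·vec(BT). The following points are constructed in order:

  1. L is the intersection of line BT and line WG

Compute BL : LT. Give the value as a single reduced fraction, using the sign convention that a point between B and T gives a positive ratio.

BL:LT = 1/3

Assign B = (0, 0), W = (1, 0), T = (0, 1), G = (-3, 1) — the answer is frame-independent, so this choice is without loss of generality.
1. L is the intersection of line BT and line WG ⇒ L = (0, 1/4)
L = B + t·(T−B) with t = 1/4, so BL:LT = t:(1−t) = 1/4:3/4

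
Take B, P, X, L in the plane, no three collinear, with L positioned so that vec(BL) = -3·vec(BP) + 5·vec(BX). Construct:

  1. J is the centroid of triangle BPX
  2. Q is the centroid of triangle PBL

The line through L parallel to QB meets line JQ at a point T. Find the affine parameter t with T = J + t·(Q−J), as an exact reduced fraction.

t = 22/7

Work in coordinates with B = (0, 0), P = (1, 0), X = (0, 1), L = (-3, 5).
1. J is the centroid of triangle BPX ⇒ J = (1/3, 1/3)
2. Q is the centroid of triangle PBL ⇒ Q = (-2/3, 5/3)
through L parallel to QB: direction (2/3, -5/3); meets JQ at T = (-59/21, 95/21)
T = J + t·(Q−J) with t = 22/7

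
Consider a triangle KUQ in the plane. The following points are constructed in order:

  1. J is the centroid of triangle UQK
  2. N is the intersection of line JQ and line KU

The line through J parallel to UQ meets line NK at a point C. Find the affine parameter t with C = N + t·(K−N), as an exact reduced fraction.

t = -1/3

Choose coordinates K = (0, 0), U = (1, 0), Q = (0, 1).
1. J is the centroid of triangle UQK ⇒ J = (1/3, 1/3)
2. N is the intersection of line JQ and line KU ⇒ N = (1/2, 0)
through J parallel to UQ: direction (-1, 1); meets NK at C = (2/3, 0)
C = N + t·(K−N) with t = -1/3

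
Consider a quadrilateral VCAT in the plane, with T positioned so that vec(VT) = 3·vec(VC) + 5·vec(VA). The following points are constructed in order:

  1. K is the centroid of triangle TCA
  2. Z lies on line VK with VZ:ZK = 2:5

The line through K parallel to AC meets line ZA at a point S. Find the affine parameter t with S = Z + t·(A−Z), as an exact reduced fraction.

t = 50

Assign V = (0, 0), C = (1, 0), A = (0, 1), T = (3, 5) — the answer is frame-independent, so this choice is without loss of generality.
1. K is the centroid of triangle TCA ⇒ K = (4/3, 2)
2. Z lies on line VK with VZ:ZK = 2:5 ⇒ Z = (8/21, 4/7)
through K parallel to AC: direction (1, -1); meets ZA at S = (-56/3, 22)
S = Z + t·(A−Z) with t = 50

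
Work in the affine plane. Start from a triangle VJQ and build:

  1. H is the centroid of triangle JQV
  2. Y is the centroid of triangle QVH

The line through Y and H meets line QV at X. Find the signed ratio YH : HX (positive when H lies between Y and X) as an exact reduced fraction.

Choose coordinates V = (0, 0), J = (1, 0), Q = (0, 1).
1. H is the centroid of triangle JQV ⇒ H = (1/3, 1/3)
2. Y is the centroid of triangle QVH ⇒ Y = (1/9, 4/9)
line YH meets QV at X = (0, 1/2)
H = Y + t·(X−Y) with t = -2, so YH:HX = -2:3

YH:HX = -2/3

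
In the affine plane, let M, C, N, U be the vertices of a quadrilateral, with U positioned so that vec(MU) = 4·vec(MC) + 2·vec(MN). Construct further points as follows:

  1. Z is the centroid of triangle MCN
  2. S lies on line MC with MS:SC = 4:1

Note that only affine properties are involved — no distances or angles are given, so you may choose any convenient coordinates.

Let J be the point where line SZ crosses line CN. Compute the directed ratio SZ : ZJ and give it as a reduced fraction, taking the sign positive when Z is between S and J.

Work in coordinates with M = (0, 0), C = (1, 0), N = (0, 1), U = (4, 2).
1. Z is the centroid of triangle MCN ⇒ Z = (1/3, 1/3)
2. S lies on line MC with MS:SC = 4:1 ⇒ S = (4/5, 0)
line SZ meets CN at J = (3/2, -1/2)
Z = S + t·(J−S) with t = -2/3, so SZ:ZJ = -2/3:5/3

SZ:ZJ = -2/5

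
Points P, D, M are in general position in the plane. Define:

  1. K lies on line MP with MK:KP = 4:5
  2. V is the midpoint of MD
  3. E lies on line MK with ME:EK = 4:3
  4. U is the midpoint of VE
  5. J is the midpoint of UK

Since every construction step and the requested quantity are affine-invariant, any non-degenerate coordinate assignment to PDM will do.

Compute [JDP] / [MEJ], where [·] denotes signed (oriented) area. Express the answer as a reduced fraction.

Work in coordinates with P = (0, 0), D = (1, 0), M = (0, 1).
1. K lies on line MP with MK:KP = 4:5 ⇒ K = (0, 5/9)
2. V is the midpoint of MD ⇒ V = (1/2, 1/2)
3. E lies on line MK with ME:EK = 4:3 ⇒ E = (0, 47/63)
4. U is the midpoint of VE ⇒ U = (1/4, 157/252)
5. J is the midpoint of UK ⇒ J = (1/8, 33/56)
2·[JDP] = -33/56, 2·[MEJ] = 2/63
[JDP]:[MEJ] = -33/56:2/63 = -297/16

[JDP]:[MEJ] = -297/16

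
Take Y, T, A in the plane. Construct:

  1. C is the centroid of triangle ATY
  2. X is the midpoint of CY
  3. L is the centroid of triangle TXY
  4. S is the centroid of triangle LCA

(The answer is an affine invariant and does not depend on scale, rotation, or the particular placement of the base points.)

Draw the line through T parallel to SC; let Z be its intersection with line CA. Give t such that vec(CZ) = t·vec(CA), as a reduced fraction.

Assign Y = (0, 0), T = (1, 0), A = (0, 1) — the answer is frame-independent, so this choice is without loss of generality.
1. C is the centroid of triangle ATY ⇒ C = (1/3, 1/3)
2. X is the midpoint of CY ⇒ X = (1/6, 1/6)
3. L is the centroid of triangle TXY ⇒ L = (7/18, 1/18)
4. S is the centroid of triangle LCA ⇒ S = (13/54, 25/54)
through T parallel to SC: direction (5/54, -7/54); meets CA at Z = (-2/3, 7/3)
Z = C + t·(A−C) with t = 3

t = 3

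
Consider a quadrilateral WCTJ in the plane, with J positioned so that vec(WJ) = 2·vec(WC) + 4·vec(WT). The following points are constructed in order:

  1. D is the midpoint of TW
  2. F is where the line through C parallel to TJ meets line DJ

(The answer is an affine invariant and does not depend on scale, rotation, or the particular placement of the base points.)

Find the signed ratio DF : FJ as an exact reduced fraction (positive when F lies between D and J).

DF:FJ = -4/5

Assign W = (0, 0), C = (1, 0), T = (0, 1), J = (2, 4) — the answer is frame-independent, so this choice is without loss of generality.
1. D is the midpoint of TW ⇒ D = (0, 1/2)
2. F is where the line through C parallel to TJ meets line DJ ⇒ F = (-8, -27/2)
F = D + t·(J−D) with t = -4, so DF:FJ = t:(1−t) = -4:5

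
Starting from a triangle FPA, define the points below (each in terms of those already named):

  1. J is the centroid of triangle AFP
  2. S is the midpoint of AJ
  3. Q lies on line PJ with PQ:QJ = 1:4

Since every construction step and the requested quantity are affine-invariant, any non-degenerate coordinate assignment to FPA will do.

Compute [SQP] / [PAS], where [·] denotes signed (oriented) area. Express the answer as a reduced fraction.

[SQP]:[PAS] = 1/5

Choose coordinates F = (0, 0), P = (1, 0), A = (0, 1).
1. J is the centroid of triangle AFP ⇒ J = (1/3, 1/3)
2. S is the midpoint of AJ ⇒ S = (1/6, 2/3)
3. Q lies on line PJ with PQ:QJ = 1:4 ⇒ Q = (13/15, 1/15)
2·[SQP] = 1/30, 2·[PAS] = 1/6
[SQP]:[PAS] = 1/30:1/6 = 1/5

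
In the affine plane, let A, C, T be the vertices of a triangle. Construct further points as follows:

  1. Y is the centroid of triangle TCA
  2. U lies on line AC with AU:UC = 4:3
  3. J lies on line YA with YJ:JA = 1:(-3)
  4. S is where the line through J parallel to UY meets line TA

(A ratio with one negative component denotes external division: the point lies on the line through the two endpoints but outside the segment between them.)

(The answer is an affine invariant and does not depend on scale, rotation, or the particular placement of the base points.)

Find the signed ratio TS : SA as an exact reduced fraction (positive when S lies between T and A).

TS:SA = -1/6

Assign A = (0, 0), C = (1, 0), T = (0, 1) — the answer is frame-independent, so this choice is without loss of generality.
1. Y is the centroid of triangle TCA ⇒ Y = (1/3, 1/3)
2. U lies on line AC with AU:UC = 4:3 ⇒ U = (4/7, 0)
3. J lies on line YA with YJ:JA = 1:(-3) ⇒ J = (1/2, 1/2)
4. S is where the line through J parallel to UY meets line TA ⇒ S = (0, 6/5)
S = T + t·(A−T) with t = -1/5, so TS:SA = t:(1−t) = -1/5:6/5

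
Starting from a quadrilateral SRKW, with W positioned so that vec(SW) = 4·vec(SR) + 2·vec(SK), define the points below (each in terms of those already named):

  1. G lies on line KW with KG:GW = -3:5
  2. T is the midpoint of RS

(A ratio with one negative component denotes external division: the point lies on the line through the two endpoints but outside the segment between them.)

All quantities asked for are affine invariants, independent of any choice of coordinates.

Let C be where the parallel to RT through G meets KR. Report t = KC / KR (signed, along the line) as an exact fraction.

t = 3/2

Work in coordinates with S = (0, 0), R = (1, 0), K = (0, 1), W = (4, 2).
1. G lies on line KW with KG:GW = -3:5 ⇒ G = (-6, -1/2)
2. T is the midpoint of RS ⇒ T = (1/2, 0)
through G parallel to RT: direction (-1/2, 0); meets KR at C = (3/2, -1/2)
C = K + t·(R−K) with t = 3/2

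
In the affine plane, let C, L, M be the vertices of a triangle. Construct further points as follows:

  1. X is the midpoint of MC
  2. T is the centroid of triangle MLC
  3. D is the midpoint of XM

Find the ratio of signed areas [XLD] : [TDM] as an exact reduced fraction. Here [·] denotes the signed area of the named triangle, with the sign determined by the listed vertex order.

Choose coordinates C = (0, 0), L = (1, 0), M = (0, 1).
1. X is the midpoint of MC ⇒ X = (0, 1/2)
2. T is the centroid of triangle MLC ⇒ T = (1/3, 1/3)
3. D is the midpoint of XM ⇒ D = (0, 3/4)
2·[XLD] = 1/4, 2·[TDM] = -1/12
[XLD]:[TDM] = 1/4:-1/12 = -3

[XLD]:[TDM] = -3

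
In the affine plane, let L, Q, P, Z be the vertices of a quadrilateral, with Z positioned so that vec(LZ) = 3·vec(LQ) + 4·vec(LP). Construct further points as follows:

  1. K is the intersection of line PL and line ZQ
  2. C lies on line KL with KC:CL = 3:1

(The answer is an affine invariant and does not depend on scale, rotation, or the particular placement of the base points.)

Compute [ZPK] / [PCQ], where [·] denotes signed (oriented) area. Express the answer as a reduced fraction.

Assign L = (0, 0), Q = (1, 0), P = (0, 1), Z = (3, 4) — the answer is frame-independent, so this choice is without loss of generality.
1. K is the intersection of line PL and line ZQ ⇒ K = (0, -2)
2. C lies on line KL with KC:CL = 3:1 ⇒ C = (0, -1/2)
2·[ZPK] = 9, 2·[PCQ] = 3/2
[ZPK]:[PCQ] = 9:3/2 = 6

[ZPK]:[PCQ] = 6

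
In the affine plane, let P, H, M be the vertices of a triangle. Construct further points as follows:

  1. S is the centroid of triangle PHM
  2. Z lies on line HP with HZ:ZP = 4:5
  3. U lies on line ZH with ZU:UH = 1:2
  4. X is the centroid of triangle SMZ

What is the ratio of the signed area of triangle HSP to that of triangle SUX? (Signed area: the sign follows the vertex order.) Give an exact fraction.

[HSP]:[SUX] = 81/7

Set P = (0, 0), H = (1, 0), M = (0, 1); any affine frame gives the same invariant.
1. S is the centroid of triangle PHM ⇒ S = (1/3, 1/3)
2. Z lies on line HP with HZ:ZP = 4:5 ⇒ Z = (5/9, 0)
3. U lies on line ZH with ZU:UH = 1:2 ⇒ U = (19/27, 0)
4. X is the centroid of triangle SMZ ⇒ X = (8/27, 4/9)
2·[HSP] = 1/3, 2·[SUX] = 7/243
[HSP]:[SUX] = 1/3:7/243 = 81/7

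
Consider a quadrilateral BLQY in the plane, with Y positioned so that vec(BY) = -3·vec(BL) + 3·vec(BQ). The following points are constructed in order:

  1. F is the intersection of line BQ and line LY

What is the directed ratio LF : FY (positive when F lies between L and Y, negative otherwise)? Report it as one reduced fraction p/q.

LF:FY = 1/3

Work in coordinates with B = (0, 0), L = (1, 0), Q = (0, 1), Y = (-3, 3).
1. F is the intersection of line BQ and line LY ⇒ F = (0, 3/4)
F = L + t·(Y−L) with t = 1/4, so LF:FY = t:(1−t) = 1/4:3/4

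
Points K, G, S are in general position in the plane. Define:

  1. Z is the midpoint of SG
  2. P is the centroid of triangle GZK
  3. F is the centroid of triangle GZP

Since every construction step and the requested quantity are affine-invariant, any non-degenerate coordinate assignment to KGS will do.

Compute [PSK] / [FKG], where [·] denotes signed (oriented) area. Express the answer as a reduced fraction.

Assign K = (0, 0), G = (1, 0), S = (0, 1) — the answer is frame-independent, so this choice is without loss of generality.
1. Z is the midpoint of SG ⇒ Z = (1/2, 1/2)
2. P is the centroid of triangle GZK ⇒ P = (1/2, 1/6)
3. F is the centroid of triangle GZP ⇒ F = (2/3, 2/9)
2·[PSK] = 1/2, 2·[FKG] = 2/9
[PSK]:[FKG] = 1/2:2/9 = 9/4

[PSK]:[FKG] = 9/4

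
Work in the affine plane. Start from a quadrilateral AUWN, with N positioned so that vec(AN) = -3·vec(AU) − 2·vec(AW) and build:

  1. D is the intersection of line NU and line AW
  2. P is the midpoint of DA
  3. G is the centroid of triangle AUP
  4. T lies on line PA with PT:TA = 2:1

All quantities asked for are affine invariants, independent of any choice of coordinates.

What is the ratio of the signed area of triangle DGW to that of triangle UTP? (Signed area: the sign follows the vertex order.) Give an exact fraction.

Assign A = (0, 0), U = (1, 0), W = (0, 1), N = (-3, -2) — the answer is frame-independent, so this choice is without loss of generality.
1. D is the intersection of line NU and line AW ⇒ D = (0, -1/2)
2. P is the midpoint of DA ⇒ P = (0, -1/4)
3. G is the centroid of triangle AUP ⇒ G = (1/3, -1/12)
4. T lies on line PA with PT:TA = 2:1 ⇒ T = (0, -1/12)
2·[DGW] = 1/2, 2·[UTP] = 1/6
[DGW]:[UTP] = 1/2:1/6 = 3

[DGW]:[UTP] = 3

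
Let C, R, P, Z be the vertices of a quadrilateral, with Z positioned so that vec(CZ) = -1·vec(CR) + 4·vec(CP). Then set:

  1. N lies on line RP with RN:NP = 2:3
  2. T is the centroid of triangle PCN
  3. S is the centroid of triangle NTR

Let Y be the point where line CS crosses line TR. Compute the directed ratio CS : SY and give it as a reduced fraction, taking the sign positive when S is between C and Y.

Choose coordinates C = (0, 0), R = (1, 0), P = (0, 1), Z = (-1, 4).
1. N lies on line RP with RN:NP = 2:3 ⇒ N = (3/5, 2/5)
2. T is the centroid of triangle PCN ⇒ T = (1/5, 7/15)
3. S is the centroid of triangle NTR ⇒ S = (3/5, 13/45)
line CS meets TR at Y = (63/115, 91/345)
S = C + t·(Y−C) with t = 23/21, so CS:SY = 23/21:-2/21

CS:SY = -23/2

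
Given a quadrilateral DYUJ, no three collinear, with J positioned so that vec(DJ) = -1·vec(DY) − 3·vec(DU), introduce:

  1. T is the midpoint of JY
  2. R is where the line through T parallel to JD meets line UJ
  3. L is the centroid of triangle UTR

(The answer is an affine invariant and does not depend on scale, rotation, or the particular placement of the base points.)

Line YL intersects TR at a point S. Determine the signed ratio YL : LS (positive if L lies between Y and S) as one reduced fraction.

YL:LS = -14/5

Assign D = (0, 0), Y = (1, 0), U = (0, 1), J = (-1, -3) — the answer is frame-independent, so this choice is without loss of generality.
1. T is the midpoint of JY ⇒ T = (0, -3/2)
2. R is where the line through T parallel to JD meets line UJ ⇒ R = (-5/2, -9)
3. L is the centroid of triangle UTR ⇒ L = (-5/6, -19/6)
line YL meets TR at S = (-5/28, -57/28)
L = Y + t·(S−Y) with t = 14/9, so YL:LS = 14/9:-5/9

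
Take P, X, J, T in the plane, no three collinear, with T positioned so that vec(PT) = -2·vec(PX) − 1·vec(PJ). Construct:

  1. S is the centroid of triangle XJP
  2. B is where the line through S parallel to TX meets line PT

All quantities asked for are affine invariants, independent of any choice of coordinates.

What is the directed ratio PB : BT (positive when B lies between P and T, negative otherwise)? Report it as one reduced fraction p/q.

Set P = (0, 0), X = (1, 0), J = (0, 1), T = (-2, -1); any affine frame gives the same invariant.
1. S is the centroid of triangle XJP ⇒ S = (1/3, 1/3)
2. B is where the line through S parallel to TX meets line PT ⇒ B = (4/3, 2/3)
B = P + t·(T−P) with t = -2/3, so PB:BT = t:(1−t) = -2/3:5/3

PB:BT = -2/5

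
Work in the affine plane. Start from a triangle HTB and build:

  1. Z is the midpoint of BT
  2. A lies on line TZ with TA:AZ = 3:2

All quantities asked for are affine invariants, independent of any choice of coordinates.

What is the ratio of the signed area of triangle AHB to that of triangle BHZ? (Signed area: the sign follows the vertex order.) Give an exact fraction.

[AHB]:[BHZ] = -7/5

Choose coordinates H = (0, 0), T = (1, 0), B = (0, 1).
1. Z is the midpoint of BT ⇒ Z = (1/2, 1/2)
2. A lies on line TZ with TA:AZ = 3:2 ⇒ A = (7/10, 3/10)
2·[AHB] = -7/10, 2·[BHZ] = 1/2
[AHB]:[BHZ] = -7/10:1/2 = -7/5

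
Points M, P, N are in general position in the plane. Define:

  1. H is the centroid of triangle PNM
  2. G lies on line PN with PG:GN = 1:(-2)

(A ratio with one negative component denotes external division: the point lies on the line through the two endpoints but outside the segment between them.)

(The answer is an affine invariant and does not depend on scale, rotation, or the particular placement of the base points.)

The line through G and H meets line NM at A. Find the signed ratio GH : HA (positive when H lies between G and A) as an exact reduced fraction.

GH:HA = 5

Set M = (0, 0), P = (1, 0), N = (0, 1); any affine frame gives the same invariant.
1. H is the centroid of triangle PNM ⇒ H = (1/3, 1/3)
2. G lies on line PN with PG:GN = 1:(-2) ⇒ G = (2, -1)
line GH meets NM at A = (0, 3/5)
H = G + t·(A−G) with t = 5/6, so GH:HA = 5/6:1/6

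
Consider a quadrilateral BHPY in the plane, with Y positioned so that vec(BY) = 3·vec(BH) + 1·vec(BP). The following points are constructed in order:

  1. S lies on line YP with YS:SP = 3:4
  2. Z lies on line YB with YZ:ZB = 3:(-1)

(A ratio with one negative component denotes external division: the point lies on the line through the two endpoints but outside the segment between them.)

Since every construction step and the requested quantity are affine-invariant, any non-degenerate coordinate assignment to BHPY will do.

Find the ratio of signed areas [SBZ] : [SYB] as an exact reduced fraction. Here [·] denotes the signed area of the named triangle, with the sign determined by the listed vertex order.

[SBZ]:[SYB] = 1/2

Work in coordinates with B = (0, 0), H = (1, 0), P = (0, 1), Y = (3, 1).
1. S lies on line YP with YS:SP = 3:4 ⇒ S = (12/7, 1)
2. Z lies on line YB with YZ:ZB = 3:(-1) ⇒ Z = (-3/2, -1/2)
2·[SBZ] = -9/14, 2·[SYB] = -9/7
[SBZ]:[SYB] = -9/14:-9/7 = 1/2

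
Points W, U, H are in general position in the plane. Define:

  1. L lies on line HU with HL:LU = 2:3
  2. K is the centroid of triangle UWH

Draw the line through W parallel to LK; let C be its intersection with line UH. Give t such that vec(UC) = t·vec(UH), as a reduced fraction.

Assign W = (0, 0), U = (1, 0), H = (0, 1) — the answer is frame-independent, so this choice is without loss of generality.
1. L lies on line HU with HL:LU = 2:3 ⇒ L = (2/5, 3/5)
2. K is the centroid of triangle UWH ⇒ K = (1/3, 1/3)
through W parallel to LK: direction (-1/15, -4/15); meets UH at C = (1/5, 4/5)
C = U + t·(H−U) with t = 4/5

t = 4/5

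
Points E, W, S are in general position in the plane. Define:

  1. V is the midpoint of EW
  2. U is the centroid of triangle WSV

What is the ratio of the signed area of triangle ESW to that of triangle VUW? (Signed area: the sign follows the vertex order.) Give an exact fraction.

Work in coordinates with E = (0, 0), W = (1, 0), S = (0, 1).
1. V is the midpoint of EW ⇒ V = (1/2, 0)
2. U is the centroid of triangle WSV ⇒ U = (1/2, 1/3)
2·[ESW] = -1, 2·[VUW] = -1/6
[ESW]:[VUW] = -1:-1/6 = 6

[ESW]:[VUW] = 6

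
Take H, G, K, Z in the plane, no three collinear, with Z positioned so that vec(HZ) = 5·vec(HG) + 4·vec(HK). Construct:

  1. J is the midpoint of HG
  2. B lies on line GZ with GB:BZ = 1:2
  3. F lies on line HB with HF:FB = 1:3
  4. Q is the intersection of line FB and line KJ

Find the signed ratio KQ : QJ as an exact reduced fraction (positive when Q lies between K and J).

KQ:QJ = 7/2

Assign H = (0, 0), G = (1, 0), K = (0, 1), Z = (5, 4) — the answer is frame-independent, so this choice is without loss of generality.
1. J is the midpoint of HG ⇒ J = (1/2, 0)
2. B lies on line GZ with GB:BZ = 1:2 ⇒ B = (7/3, 4/3)
3. F lies on line HB with HF:FB = 1:3 ⇒ F = (7/12, 1/3)
4. Q is the intersection of line FB and line KJ ⇒ Q = (7/18, 2/9)
Q = K + t·(J−K) with t = 7/9, so KQ:QJ = t:(1−t) = 7/9:2/9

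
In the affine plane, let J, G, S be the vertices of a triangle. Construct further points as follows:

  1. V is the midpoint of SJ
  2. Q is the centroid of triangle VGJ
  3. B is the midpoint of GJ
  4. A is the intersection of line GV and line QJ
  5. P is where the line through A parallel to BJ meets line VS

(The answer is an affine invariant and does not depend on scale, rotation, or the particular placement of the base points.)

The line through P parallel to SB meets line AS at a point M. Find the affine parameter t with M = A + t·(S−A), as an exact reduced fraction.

t = 4

Assign J = (0, 0), G = (1, 0), S = (0, 1) — the answer is frame-independent, so this choice is without loss of generality.
1. V is the midpoint of SJ ⇒ V = (0, 1/2)
2. Q is the centroid of triangle VGJ ⇒ Q = (1/3, 1/6)
3. B is the midpoint of GJ ⇒ B = (1/2, 0)
4. A is the intersection of line GV and line QJ ⇒ A = (1/2, 1/4)
5. P is where the line through A parallel to BJ meets line VS ⇒ P = (0, 1/4)
through P parallel to SB: direction (1/2, -1); meets AS at M = (-3/2, 13/4)
M = A + t·(S−A) with t = 4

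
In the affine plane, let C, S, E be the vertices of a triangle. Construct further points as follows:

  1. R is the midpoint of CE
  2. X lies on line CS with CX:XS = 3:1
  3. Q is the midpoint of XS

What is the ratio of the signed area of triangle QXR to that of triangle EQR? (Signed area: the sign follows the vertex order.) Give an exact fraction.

[QXR]:[EQR] = 1/7

Choose coordinates C = (0, 0), S = (1, 0), E = (0, 1).
1. R is the midpoint of CE ⇒ R = (0, 1/2)
2. X lies on line CS with CX:XS = 3:1 ⇒ X = (3/4, 0)
3. Q is the midpoint of XS ⇒ Q = (7/8, 0)
2·[QXR] = -1/16, 2·[EQR] = -7/16
[QXR]:[EQR] = -1/16:-7/16 = 1/7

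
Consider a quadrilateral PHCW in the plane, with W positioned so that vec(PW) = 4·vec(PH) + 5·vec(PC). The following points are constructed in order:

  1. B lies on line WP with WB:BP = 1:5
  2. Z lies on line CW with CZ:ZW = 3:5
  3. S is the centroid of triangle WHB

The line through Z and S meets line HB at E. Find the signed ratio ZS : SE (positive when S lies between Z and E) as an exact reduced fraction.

Work in coordinates with P = (0, 0), H = (1, 0), C = (0, 1), W = (4, 5).
1. B lies on line WP with WB:BP = 1:5 ⇒ B = (10/3, 25/6)
2. Z lies on line CW with CZ:ZW = 3:5 ⇒ Z = (3/2, 5/2)
3. S is the centroid of triangle WHB ⇒ S = (25/9, 55/18)
line ZS meets HB at E = (78/29, 175/58)
S = Z + t·(E−Z) with t = 29/27, so ZS:SE = 29/27:-2/27

ZS:SE = -29/2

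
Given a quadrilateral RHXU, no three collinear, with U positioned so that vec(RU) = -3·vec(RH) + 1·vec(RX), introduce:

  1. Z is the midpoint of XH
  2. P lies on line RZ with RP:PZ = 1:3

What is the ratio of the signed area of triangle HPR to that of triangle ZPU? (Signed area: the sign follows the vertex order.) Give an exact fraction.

[HPR]:[ZPU] = -1/12

Work in coordinates with R = (0, 0), H = (1, 0), X = (0, 1), U = (-3, 1).
1. Z is the midpoint of XH ⇒ Z = (1/2, 1/2)
2. P lies on line RZ with RP:PZ = 1:3 ⇒ P = (1/8, 1/8)
2·[HPR] = 1/8, 2·[ZPU] = -3/2
[HPR]:[ZPU] = 1/8:-3/2 = -1/12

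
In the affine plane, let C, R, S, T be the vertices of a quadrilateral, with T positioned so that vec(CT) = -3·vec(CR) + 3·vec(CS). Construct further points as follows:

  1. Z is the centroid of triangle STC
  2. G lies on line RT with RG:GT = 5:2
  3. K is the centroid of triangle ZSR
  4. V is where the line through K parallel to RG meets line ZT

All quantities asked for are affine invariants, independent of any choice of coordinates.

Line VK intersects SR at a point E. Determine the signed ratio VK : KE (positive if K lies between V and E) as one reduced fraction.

Work in coordinates with C = (0, 0), R = (1, 0), S = (0, 1), T = (-3, 3).
1. Z is the centroid of triangle STC ⇒ Z = (-1, 4/3)
2. G lies on line RT with RG:GT = 5:2 ⇒ G = (-13/7, 15/7)
3. K is the centroid of triangle ZSR ⇒ K = (0, 7/9)
4. V is where the line through K parallel to RG meets line ZT ⇒ V = (-10/3, 59/18)
line VK meets SR at E = (8/9, 1/9)
K = V + t·(E−V) with t = 15/19, so VK:KE = 15/19:4/19

VK:KE = 15/4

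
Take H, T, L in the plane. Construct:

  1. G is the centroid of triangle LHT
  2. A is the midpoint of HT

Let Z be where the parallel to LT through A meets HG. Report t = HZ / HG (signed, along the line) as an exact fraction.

Set H = (0, 0), T = (1, 0), L = (0, 1); any affine frame gives the same invariant.
1. G is the centroid of triangle LHT ⇒ G = (1/3, 1/3)
2. A is the midpoint of HT ⇒ A = (1/2, 0)
through A parallel to LT: direction (1, -1); meets HG at Z = (1/4, 1/4)
Z = H + t·(G−H) with t = 3/4

t = 3/4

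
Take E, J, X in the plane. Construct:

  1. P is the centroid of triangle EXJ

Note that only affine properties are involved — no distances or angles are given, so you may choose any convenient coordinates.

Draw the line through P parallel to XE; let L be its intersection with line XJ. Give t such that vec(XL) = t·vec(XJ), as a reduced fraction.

Set E = (0, 0), J = (1, 0), X = (0, 1); any affine frame gives the same invariant.
1. P is the centroid of triangle EXJ ⇒ P = (1/3, 1/3)
through P parallel to XE: direction (0, -1); meets XJ at L = (1/3, 2/3)
L = X + t·(J−X) with t = 1/3

t = 1/3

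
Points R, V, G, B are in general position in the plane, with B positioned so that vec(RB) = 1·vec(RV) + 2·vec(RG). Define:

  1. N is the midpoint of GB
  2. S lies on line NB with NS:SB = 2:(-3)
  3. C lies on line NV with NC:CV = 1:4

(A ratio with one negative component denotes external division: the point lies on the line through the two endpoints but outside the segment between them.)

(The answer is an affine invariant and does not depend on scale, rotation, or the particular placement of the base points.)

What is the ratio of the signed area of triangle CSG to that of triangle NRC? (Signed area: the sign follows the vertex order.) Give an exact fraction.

Choose coordinates R = (0, 0), V = (1, 0), G = (0, 1), B = (1, 2).
1. N is the midpoint of GB ⇒ N = (1/2, 3/2)
2. S lies on line NB with NS:SB = 2:(-3) ⇒ S = (-1/2, 1/2)
3. C lies on line NV with NC:CV = 1:4 ⇒ C = (3/5, 6/5)
2·[CSG] = -1/5, 2·[NRC] = 3/10
[CSG]:[NRC] = -1/5:3/10 = -2/3

[CSG]:[NRC] = -2/3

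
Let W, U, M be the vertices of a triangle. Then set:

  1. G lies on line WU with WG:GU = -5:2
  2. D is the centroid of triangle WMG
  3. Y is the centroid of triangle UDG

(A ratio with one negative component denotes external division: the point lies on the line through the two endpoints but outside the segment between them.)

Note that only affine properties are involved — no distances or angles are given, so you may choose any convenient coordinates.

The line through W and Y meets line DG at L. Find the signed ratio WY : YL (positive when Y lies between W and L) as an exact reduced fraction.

Assign W = (0, 0), U = (1, 0), M = (0, 1) — the answer is frame-independent, so this choice is without loss of generality.
1. G lies on line WU with WG:GU = -5:2 ⇒ G = (5/3, 0)
2. D is the centroid of triangle WMG ⇒ D = (5/9, 1/3)
3. Y is the centroid of triangle UDG ⇒ Y = (29/27, 1/9)
line WY meets DG at L = (145/117, 5/39)
Y = W + t·(L−W) with t = 13/15, so WY:YL = 13/15:2/15

WY:YL = 13/2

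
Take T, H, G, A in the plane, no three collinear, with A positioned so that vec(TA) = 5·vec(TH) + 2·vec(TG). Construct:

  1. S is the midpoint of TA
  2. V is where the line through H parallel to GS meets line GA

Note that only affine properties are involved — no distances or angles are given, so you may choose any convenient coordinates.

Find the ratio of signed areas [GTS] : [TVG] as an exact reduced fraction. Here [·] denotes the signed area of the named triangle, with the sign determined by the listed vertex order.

[GTS]:[TVG] = -1/2

Set T = (0, 0), H = (1, 0), G = (0, 1), A = (5, 2); any affine frame gives the same invariant.
1. S is the midpoint of TA ⇒ S = (5/2, 1)
2. V is where the line through H parallel to GS meets line GA ⇒ V = (-5, 0)
2·[GTS] = 5/2, 2·[TVG] = -5
[GTS]:[TVG] = 5/2:-5 = -1/2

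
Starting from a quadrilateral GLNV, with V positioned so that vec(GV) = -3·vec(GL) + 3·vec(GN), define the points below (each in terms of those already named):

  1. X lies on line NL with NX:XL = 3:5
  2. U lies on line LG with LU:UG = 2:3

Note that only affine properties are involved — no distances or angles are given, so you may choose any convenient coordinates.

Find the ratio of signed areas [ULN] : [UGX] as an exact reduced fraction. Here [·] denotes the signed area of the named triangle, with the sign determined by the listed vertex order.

Work in coordinates with G = (0, 0), L = (1, 0), N = (0, 1), V = (-3, 3).
1. X lies on line NL with NX:XL = 3:5 ⇒ X = (3/8, 5/8)
2. U lies on line LG with LU:UG = 2:3 ⇒ U = (3/5, 0)
2·[ULN] = 2/5, 2·[UGX] = -3/8
[ULN]:[UGX] = 2/5:-3/8 = -16/15

[ULN]:[UGX] = -16/15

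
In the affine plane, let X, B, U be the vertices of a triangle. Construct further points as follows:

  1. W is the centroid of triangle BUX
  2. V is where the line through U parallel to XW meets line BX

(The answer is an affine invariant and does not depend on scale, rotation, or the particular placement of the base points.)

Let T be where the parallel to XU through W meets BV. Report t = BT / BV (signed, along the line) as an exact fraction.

Assign X = (0, 0), B = (1, 0), U = (0, 1) — the answer is frame-independent, so this choice is without loss of generality.
1. W is the centroid of triangle BUX ⇒ W = (1/3, 1/3)
2. V is where the line through U parallel to XW meets line BX ⇒ V = (-1, 0)
through W parallel to XU: direction (0, 1); meets BV at T = (1/3, 0)
T = B + t·(V−B) with t = 1/3

t = 1/3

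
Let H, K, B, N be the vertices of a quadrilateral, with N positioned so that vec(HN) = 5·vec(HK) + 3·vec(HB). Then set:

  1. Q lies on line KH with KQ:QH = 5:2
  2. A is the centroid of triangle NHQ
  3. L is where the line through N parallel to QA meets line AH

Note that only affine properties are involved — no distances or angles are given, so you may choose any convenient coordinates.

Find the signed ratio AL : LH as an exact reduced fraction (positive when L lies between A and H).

AL:LH = -1/2

Set H = (0, 0), K = (1, 0), B = (0, 1), N = (5, 3); any affine frame gives the same invariant.
1. Q lies on line KH with KQ:QH = 5:2 ⇒ Q = (2/7, 0)
2. A is the centroid of triangle NHQ ⇒ A = (37/21, 1)
3. L is where the line through N parallel to QA meets line AH ⇒ L = (74/21, 2)
L = A + t·(H−A) with t = -1, so AL:LH = t:(1−t) = -1:2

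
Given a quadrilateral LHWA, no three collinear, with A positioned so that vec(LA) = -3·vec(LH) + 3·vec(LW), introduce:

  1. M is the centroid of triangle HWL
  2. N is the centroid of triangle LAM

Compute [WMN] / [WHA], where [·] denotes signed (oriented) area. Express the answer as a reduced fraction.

Set L = (0, 0), H = (1, 0), W = (0, 1), A = (-3, 3); any affine frame gives the same invariant.
1. M is the centroid of triangle HWL ⇒ M = (1/3, 1/3)
2. N is the centroid of triangle LAM ⇒ N = (-8/9, 10/9)
2·[WMN] = -5/9, 2·[WHA] = -1
[WMN]:[WHA] = -5/9:-1 = 5/9

[WMN]:[WHA] = 5/9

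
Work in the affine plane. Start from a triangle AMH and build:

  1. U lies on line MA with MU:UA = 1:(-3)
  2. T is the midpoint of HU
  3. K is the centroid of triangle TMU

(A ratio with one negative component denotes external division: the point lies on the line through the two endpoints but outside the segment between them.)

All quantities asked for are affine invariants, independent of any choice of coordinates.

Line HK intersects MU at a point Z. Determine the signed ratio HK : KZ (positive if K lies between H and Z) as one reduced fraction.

HK:KZ = 5

Set A = (0, 0), M = (1, 0), H = (0, 1); any affine frame gives the same invariant.
1. U lies on line MA with MU:UA = 1:(-3) ⇒ U = (3/2, 0)
2. T is the midpoint of HU ⇒ T = (3/4, 1/2)
3. K is the centroid of triangle TMU ⇒ K = (13/12, 1/6)
line HK meets MU at Z = (13/10, 0)
K = H + t·(Z−H) with t = 5/6, so HK:KZ = 5/6:1/6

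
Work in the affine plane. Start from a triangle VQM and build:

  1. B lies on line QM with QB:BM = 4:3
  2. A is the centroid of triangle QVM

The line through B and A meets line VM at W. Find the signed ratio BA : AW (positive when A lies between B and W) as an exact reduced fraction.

Choose coordinates V = (0, 0), Q = (1, 0), M = (0, 1).
1. B lies on line QM with QB:BM = 4:3 ⇒ B = (3/7, 4/7)
2. A is the centroid of triangle QVM ⇒ A = (1/3, 1/3)
line BA meets VM at W = (0, -1/2)
A = B + t·(W−B) with t = 2/9, so BA:AW = 2/9:7/9

BA:AW = 2/7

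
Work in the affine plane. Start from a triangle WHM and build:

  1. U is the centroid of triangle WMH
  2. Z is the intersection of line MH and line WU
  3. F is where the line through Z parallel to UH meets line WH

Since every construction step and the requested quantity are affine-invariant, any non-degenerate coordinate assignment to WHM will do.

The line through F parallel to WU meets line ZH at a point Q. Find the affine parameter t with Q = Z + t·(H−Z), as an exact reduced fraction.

Work in coordinates with W = (0, 0), H = (1, 0), M = (0, 1).
1. U is the centroid of triangle WMH ⇒ U = (1/3, 1/3)
2. Z is the intersection of line MH and line WU ⇒ Z = (1/2, 1/2)
3. F is where the line through Z parallel to UH meets line WH ⇒ F = (3/2, 0)
through F parallel to WU: direction (1/3, 1/3); meets ZH at Q = (5/4, -1/4)
Q = Z + t·(H−Z) with t = 3/2

t = 3/2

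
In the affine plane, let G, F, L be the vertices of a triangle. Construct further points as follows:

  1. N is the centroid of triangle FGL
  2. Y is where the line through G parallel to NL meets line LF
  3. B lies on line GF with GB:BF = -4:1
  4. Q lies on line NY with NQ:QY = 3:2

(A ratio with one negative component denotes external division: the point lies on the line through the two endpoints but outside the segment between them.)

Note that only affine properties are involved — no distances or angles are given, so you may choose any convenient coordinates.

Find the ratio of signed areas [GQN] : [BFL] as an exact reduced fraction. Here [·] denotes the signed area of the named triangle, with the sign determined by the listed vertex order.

[GQN]:[BFL] = 9/5

Set G = (0, 0), F = (1, 0), L = (0, 1); any affine frame gives the same invariant.
1. N is the centroid of triangle FGL ⇒ N = (1/3, 1/3)
2. Y is where the line through G parallel to NL meets line LF ⇒ Y = (-1, 2)
3. B lies on line GF with GB:BF = -4:1 ⇒ B = (4/3, 0)
4. Q lies on line NY with NQ:QY = 3:2 ⇒ Q = (-7/15, 4/3)
2·[GQN] = -3/5, 2·[BFL] = -1/3
[GQN]:[BFL] = -3/5:-1/3 = 9/5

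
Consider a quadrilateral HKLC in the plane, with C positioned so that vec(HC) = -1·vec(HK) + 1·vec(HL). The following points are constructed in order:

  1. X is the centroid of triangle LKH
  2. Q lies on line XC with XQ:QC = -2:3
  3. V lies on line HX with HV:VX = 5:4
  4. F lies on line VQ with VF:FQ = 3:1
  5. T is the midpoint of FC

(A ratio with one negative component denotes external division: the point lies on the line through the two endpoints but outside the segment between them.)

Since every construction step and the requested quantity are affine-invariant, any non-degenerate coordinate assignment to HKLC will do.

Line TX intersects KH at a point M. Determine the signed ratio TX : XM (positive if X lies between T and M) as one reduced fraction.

Assign H = (0, 0), K = (1, 0), L = (0, 1), C = (-1, 1) — the answer is frame-independent, so this choice is without loss of generality.
1. X is the centroid of triangle LKH ⇒ X = (1/3, 1/3)
2. Q lies on line XC with XQ:QC = -2:3 ⇒ Q = (3, -1)
3. V lies on line HX with HV:VX = 5:4 ⇒ V = (5/27, 5/27)
4. F lies on line VQ with VF:FQ = 3:1 ⇒ F = (62/27, -19/27)
5. T is the midpoint of FC ⇒ T = (35/54, 4/27)
line TX meets KH at M = (9/10, 0)
X = T + t·(M−T) with t = -5/4, so TX:XM = -5/4:9/4

TX:XM = -5/9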